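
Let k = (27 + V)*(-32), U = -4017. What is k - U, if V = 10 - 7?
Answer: 3057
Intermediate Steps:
V = 3
k = -960 (k = (27 + 3)*(-32) = 30*(-32) = -960)
k - U = -960 - 1*(-4017) = -960 + 4017 = 3057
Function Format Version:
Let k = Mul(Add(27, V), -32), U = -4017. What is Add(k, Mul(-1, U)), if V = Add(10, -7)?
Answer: 3057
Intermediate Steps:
V = 3
k = -960 (k = Mul(Add(27, 3), -32) = Mul(30, -32) = -960)
Add(k, Mul(-1, U)) = Add(-960, Mul(-1, -4017)) = Add(-960, 4017) = 3057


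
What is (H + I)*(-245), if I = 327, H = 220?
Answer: -134015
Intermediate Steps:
(H + I)*(-245) = (220 + 327)*(-245) = 547*(-245) = -134015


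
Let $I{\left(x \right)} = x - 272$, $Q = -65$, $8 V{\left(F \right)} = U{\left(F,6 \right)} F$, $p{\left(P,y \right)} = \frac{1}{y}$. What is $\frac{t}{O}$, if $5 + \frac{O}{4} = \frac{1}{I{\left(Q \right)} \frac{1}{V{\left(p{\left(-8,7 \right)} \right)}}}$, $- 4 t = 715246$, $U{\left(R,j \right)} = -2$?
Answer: $\frac{843632657}{94358} \approx 8940.8$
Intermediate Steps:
$t = - \frac{357623}{2}$ ($t = \left(- \frac{1}{4}\right) 715246 = - \frac{357623}{2} \approx -1.7881 \cdot 10^{5}$)
$V{\left(F \right)} = - \frac{F}{4}$ ($V{\left(F \right)} = \frac{\left(-2\right) F}{8} = - \frac{F}{4}$)
$I{\left(x \right)} = -272 + x$ ($I{\left(x \right)} = x - 272 = -272 + x$)
$O = - \frac{47179}{2359}$ ($O = -20 + \frac{4}{\left(-272 - 65\right) \frac{1}{\left(- \frac{1}{4}\right) \frac{1}{7}}} = -20 + \frac{4}{\left(-337\right) \frac{1}{\left(- \frac{1}{4}\right) \frac{1}{7}}} = -20 + \frac{4}{\left(-337\right) \frac{1}{- \frac{1}{28}}} = -20 + \frac{4}{\left(-337\right) \left(-28\right)} = -20 + \frac{4}{9436} = -20 + 4 \cdot \frac{1}{9436} = -20 + \frac{1}{2359} = - \frac{47179}{2359} \approx -20.0$)
$\frac{t}{O} = - \frac{357623}{2 \left(- \frac{47179}{2359}\right)} = \left(- \frac{357623}{2}\right) \left(- \frac{2359}{47179}\right) = \frac{843632657}{94358}$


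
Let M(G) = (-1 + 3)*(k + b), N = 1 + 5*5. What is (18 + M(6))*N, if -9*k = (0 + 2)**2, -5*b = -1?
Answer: 20488/45 ≈ 455.29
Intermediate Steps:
b = 1/5 (b = -1/5*(-1) = 1/5 ≈ 0.20000)
N = 26 (N = 1 + 25 = 26)
k = -4/9 (k = -(0 + 2)**2/9 = -1/9*2**2 = -1/9*4 = -4/9 ≈ -0.44444)
M(G) = -22/45 (M(G) = (-1 + 3)*(-4/9 + 1/5) = 2*(-11/45) = -22/45)
(18 + M(6))*N = (18 - 22/45)*26 = (788/45)*26 = 20488/45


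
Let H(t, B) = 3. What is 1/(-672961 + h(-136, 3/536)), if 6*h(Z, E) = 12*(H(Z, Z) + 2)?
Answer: -1/672951 ≈ -1.4860e-6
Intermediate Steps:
h(Z, E) = 10 (h(Z, E) = (12*(3 + 2))/6 = (12*5)/6 = (⅙)*60 = 10)
1/(-672961 + h(-136, 3/536)) = 1/(-672961 + 10) = 1/(-672951) = -1/672951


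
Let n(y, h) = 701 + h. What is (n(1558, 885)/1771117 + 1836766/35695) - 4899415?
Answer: -309737867546930833/63220021315 ≈ -4.8994e+6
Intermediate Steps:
(n(1558, 885)/1771117 + 1836766/35695) - 4899415 = ((701 + 885)/1771117 + 1836766/35695) - 4899415 = (1586*(1/1771117) + 1836766*(1/35695)) - 4899415 = (1586/1771117 + 1836766/35695) - 4899415 = 3253184099892/63220021315 - 4899415 = -309737867546930833/63220021315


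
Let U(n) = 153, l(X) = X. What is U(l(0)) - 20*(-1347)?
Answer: 27093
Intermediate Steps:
U(l(0)) - 20*(-1347) = 153 - 20*(-1347) = 153 - 1*(-26940) = 153 + 26940 = 27093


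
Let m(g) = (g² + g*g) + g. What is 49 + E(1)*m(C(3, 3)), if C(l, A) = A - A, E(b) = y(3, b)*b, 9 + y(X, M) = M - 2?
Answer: 49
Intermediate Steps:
y(X, M) = -11 + M (y(X, M) = -9 + (M - 2) = -9 + (-2 + M) = -11 + M)
E(b) = b*(-11 + b) (E(b) = (-11 + b)*b = b*(-11 + b))
C(l, A) = 0
m(g) = g + 2*g² (m(g) = (g² + g²) + g = 2*g² + g = g + 2*g²)
49 + E(1)*m(C(3, 3)) = 49 + (1*(-11 + 1))*(0*(1 + 2*0)) = 49 + (1*(-10))*(0*(1 + 0)) = 49 - 0 = 49 - 10*0 = 49 + 0 = 49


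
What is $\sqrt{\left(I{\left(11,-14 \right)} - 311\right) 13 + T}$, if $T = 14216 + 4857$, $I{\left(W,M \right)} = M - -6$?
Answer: $\sqrt{14926} \approx 122.17$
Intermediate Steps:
$I{\left(W,M \right)} = 6 + M$ ($I{\left(W,M \right)} = M + 6 = 6 + M$)
$T = 19073$
$\sqrt{\left(I{\left(11,-14 \right)} - 311\right) 13 + T} = \sqrt{\left(\left(6 - 14\right) - 311\right) 13 + 19073} = \sqrt{\left(-8 - 311\right) 13 + 19073} = \sqrt{\left(-319\right) 13 + 19073} = \sqrt{-4147 + 19073} = \sqrt{14926}$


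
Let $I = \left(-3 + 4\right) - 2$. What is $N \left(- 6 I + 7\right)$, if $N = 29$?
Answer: $377$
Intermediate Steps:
$I = -1$ ($I = 1 - 2 = -1$)
$N \left(- 6 I + 7\right) = 29 \left(\left(-6\right) \left(-1\right) + 7\right) = 29 \left(6 + 7\right) = 29 \cdot 13 = 377$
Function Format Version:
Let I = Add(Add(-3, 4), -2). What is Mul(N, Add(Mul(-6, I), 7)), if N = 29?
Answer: 377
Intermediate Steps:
I = -1 (I = Add(1, -2) = -1)
Mul(N, Add(Mul(-6, I), 7)) = Mul(29, Add(Mul(-6, -1), 7)) = Mul(29, Add(6, 7)) = Mul(29, 13) = 377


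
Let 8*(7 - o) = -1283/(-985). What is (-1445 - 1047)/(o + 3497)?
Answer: -19636960/27610237 ≈ -0.71122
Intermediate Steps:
o = 53877/7880 (o = 7 - (-1283)/(8*(-985)) = 7 - (-1283)*(-1)/(8*985) = 7 - ⅛*1283/985 = 7 - 1283/7880 = 53877/7880 ≈ 6.8372)
(-1445 - 1047)/(o + 3497) = (-1445 - 1047)/(53877/7880 + 3497) = -2492/27610237/7880 = -2492*7880/27610237 = -19636960/27610237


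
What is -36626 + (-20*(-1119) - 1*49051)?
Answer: -63297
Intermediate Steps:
-36626 + (-20*(-1119) - 1*49051) = -36626 + (22380 - 49051) = -36626 - 26671 = -63297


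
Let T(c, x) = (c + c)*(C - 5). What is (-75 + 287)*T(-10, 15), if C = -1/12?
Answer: 64660/3 ≈ 21553.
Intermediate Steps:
C = -1/12 (C = -1*1/12 = -1/12 ≈ -0.083333)
T(c, x) = -61*c/6 (T(c, x) = (c + c)*(-1/12 - 5) = (2*c)*(-61/12) = -61*c/6)
(-75 + 287)*T(-10, 15) = (-75 + 287)*(-61/6*(-10)) = 212*(305/3) = 64660/3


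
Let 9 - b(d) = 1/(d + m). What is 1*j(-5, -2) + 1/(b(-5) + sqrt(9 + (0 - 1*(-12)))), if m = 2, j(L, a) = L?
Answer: -413/85 - 9*sqrt(21)/595 ≈ -4.9281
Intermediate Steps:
b(d) = 9 - 1/(2 + d) (b(d) = 9 - 1/(d + 2) = 9 - 1/(2 + d))
1*j(-5, -2) + 1/(b(-5) + sqrt(9 + (0 - 1*(-12)))) = 1*(-5) + 1/((17 + 9*(-5))/(2 - 5) + sqrt(9 + (0 - 1*(-12)))) = -5 + 1/((17 - 45)/(-3) + sqrt(9 + (0 + 12))) = -5 + 1/(-1/3*(-28) + sqrt(9 + 12)) = -5 + 1/(28/3 + sqrt(21))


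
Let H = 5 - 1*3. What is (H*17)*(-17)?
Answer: -578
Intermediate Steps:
H = 2 (H = 5 - 3 = 2)
(H*17)*(-17) = (2*17)*(-17) = 34*(-17) = -578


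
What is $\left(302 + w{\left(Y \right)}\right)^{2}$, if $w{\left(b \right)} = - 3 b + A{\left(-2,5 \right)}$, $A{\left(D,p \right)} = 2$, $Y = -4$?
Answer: $99856$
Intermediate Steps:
$w{\left(b \right)} = 2 - 3 b$ ($w{\left(b \right)} = - 3 b + 2 = 2 - 3 b$)
$\left(302 + w{\left(Y \right)}\right)^{2} = \left(302 + \left(2 - -12\right)\right)^{2} = \left(302 + \left(2 + 12\right)\right)^{2} = \left(302 + 14\right)^{2} = 316^{2} = 99856$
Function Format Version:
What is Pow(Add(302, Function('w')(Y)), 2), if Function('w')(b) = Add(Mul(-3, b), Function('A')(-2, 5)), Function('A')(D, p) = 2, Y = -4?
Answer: 99856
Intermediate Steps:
Function('w')(b) = Add(2, Mul(-3, b)) (Function('w')(b) = Add(Mul(-3, b), 2) = Add(2, Mul(-3, b)))
Pow(Add(302, Function('w')(Y)), 2) = Pow(Add(302, Add(2, Mul(-3, -4))), 2) = Pow(Add(302, Add(2, 12)), 2) = Pow(Add(302, 14), 2) = Pow(316, 2) = 99856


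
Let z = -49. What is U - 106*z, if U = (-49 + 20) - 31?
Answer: 5134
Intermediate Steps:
U = -60 (U = -29 - 31 = -60)
U - 106*z = -60 - 106*(-49) = -60 + 5194 = 5134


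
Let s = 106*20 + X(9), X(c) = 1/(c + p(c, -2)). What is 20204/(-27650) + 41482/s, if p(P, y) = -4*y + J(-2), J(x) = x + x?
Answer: 7176931228/381030825 ≈ 18.836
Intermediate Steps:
J(x) = 2*x
p(P, y) = -4 - 4*y (p(P, y) = -4*y + 2*(-2) = -4*y - 4 = -4 - 4*y)
X(c) = 1/(4 + c) (X(c) = 1/(c + (-4 - 4*(-2))) = 1/(c + (-4 + 8)) = 1/(c + 4) = 1/(4 + c))
s = 27561/13 (s = 106*20 + 1/(4 + 9) = 2120 + 1/13 = 27561/13 ≈ 2120.1)
20204/(-27650) + 41482/s = 20204/(-27650) + 41482/(27561/13) = 20204*(-1/27650) + 41482*(13/27561) = -10102/13825 + 539266/27561 = 7176931228/381030825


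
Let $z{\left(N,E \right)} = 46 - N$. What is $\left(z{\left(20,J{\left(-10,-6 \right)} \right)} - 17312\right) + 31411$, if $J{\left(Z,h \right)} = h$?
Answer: $14125$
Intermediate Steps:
$\left(z{\left(20,J{\left(-10,-6 \right)} \right)} - 17312\right) + 31411 = \left(\left(46 - 20\right) - 17312\right) + 31411 = \left(26 - 17312\right) + 31411 = -17286 + 31411 = 14125$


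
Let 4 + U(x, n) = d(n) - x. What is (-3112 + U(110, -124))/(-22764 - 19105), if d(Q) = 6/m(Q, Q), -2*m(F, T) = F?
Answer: 100003/1297939 ≈ 0.077048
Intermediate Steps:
m(F, T) = -F/2
d(Q) = -12/Q (d(Q) = 6/((-Q/2)) = 6*(-2/Q) = -12/Q)
U(x, n) = -4 - x - 12/n (U(x, n) = -4 + (-12/n - x) = -4 + (-x - 12/n) = -4 - x - 12/n)
(-3112 + U(110, -124))/(-22764 - 19105) = (-3112 + (-4 - 1*110 - 12/(-124)))/(-22764 - 19105) = (-3112 + (-4 - 110 - 12*(-1/124)))/(-41869) = (-3112 + (-4 - 110 + 3/31))*(-1/41869) = (-3112 - 3531/31)*(-1/41869) = -100003/31*(-1/41869) = 100003/1297939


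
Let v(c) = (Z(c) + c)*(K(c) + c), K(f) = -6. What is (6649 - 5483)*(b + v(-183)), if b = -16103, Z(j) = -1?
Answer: 21772718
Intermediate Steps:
v(c) = (-1 + c)*(-6 + c)
(6649 - 5483)*(b + v(-183)) = (6649 - 5483)*(-16103 + (6 + (-183)² - 7*(-183))) = 1166*(-16103 + (6 + 33489 + 1281)) = 1166*(-16103 + 34776) = 1166*18673 = 21772718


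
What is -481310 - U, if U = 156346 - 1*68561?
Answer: -569095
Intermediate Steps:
U = 87785 (U = 156346 - 68561 = 87785)
-481310 - U = -481310 - 1*87785 = -481310 - 87785 = -569095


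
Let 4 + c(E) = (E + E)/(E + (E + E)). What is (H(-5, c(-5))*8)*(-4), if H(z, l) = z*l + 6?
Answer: -2176/3 ≈ -725.33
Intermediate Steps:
c(E) = -10/3 (c(E) = -4 + (E + E)/(E + (E + E)) = -4 + (2*E)/(E + 2*E) = -4 + (2*E)/((3*E)) = -4 + (2*E)*(1/(3*E)) = -4 + ⅔ = -10/3)
H(z, l) = 6 + l*z (H(z, l) = l*z + 6 = 6 + l*z)
(H(-5, c(-5))*8)*(-4) = ((6 - 10/3*(-5))*8)*(-4) = ((6 + 50/3)*8)*(-4) = ((68/3)*8)*(-4) = (544/3)*(-4) = -2176/3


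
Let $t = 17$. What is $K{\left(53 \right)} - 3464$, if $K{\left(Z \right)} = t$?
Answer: $-3447$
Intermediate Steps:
$K{\left(Z \right)} = 17$
$K{\left(53 \right)} - 3464 = 17 - 3464 = -3447$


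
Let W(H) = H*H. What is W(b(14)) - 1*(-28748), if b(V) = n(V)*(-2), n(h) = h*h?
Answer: 182412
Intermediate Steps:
n(h) = h²
b(V) = -2*V² (b(V) = V²*(-2) = -2*V²)
W(H) = H²
W(b(14)) - 1*(-28748) = (-2*14²)² - 1*(-28748) = (-2*196)² + 28748 = (-392)² + 28748 = 153664 + 28748 = 182412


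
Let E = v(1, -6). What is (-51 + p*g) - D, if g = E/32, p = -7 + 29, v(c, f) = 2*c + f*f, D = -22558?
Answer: 180265/8 ≈ 22533.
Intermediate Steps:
v(c, f) = f² + 2*c (v(c, f) = 2*c + f² = f² + 2*c)
E = 38 (E = (-6)² + 2*1 = 36 + 2 = 38)
p = 22
g = 19/16 (g = 38/32 = 38*(1/32) = 19/16 ≈ 1.1875)
(-51 + p*g) - D = (-51 + 22*(19/16)) - 1*(-22558) = (-51 + 209/8) + 22558 = -199/8 + 22558 = 180265/8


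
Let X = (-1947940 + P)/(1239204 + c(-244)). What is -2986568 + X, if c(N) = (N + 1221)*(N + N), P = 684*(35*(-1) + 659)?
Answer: -569261147057/190607 ≈ -2.9866e+6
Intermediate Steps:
P = 426816 (P = 684*(-35 + 659) = 684*624 = 426816)
c(N) = 2*N*(1221 + N) (c(N) = (1221 + N)*(2*N) = 2*N*(1221 + N))
X = -380281/190607 (X = (-1947940 + 426816)/(1239204 + 2*(-244)*(1221 - 244)) = -1521124/(1239204 + 2*(-244)*977) = -1521124/(1239204 - 476776) = -1521124/762428 = -1521124*1/762428 = -380281/190607 ≈ -1.9951)
-2986568 + X = -2986568 - 380281/190607 = -569261147057/190607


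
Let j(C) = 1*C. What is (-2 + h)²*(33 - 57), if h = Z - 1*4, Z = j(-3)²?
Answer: -216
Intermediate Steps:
j(C) = C
Z = 9 (Z = (-3)² = 9)
h = 5 (h = 9 - 1*4 = 9 - 4 = 5)
(-2 + h)²*(33 - 57) = (-2 + 5)²*(33 - 57) = 3²*(-24) = 9*(-24) = -216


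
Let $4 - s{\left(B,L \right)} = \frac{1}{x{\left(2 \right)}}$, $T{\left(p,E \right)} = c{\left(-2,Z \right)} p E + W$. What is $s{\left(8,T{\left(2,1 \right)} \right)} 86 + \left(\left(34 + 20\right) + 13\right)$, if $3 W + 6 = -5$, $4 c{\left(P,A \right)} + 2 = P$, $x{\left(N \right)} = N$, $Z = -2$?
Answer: $368$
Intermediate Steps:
$c{\left(P,A \right)} = - \frac{1}{2} + \frac{P}{4}$
$W = - \frac{11}{3}$ ($W = -2 + \frac{1}{3} \left(-5\right) = -2 - \frac{5}{3} = - \frac{11}{3} \approx -3.6667$)
$T{\left(p,E \right)} = - \frac{11}{3} - E p$ ($T{\left(p,E \right)} = \left(- \frac{1}{2} + \frac{1}{4} \left(-2\right)\right) p E - \frac{11}{3} = \left(- \frac{1}{2} - \frac{1}{2}\right) p E - \frac{11}{3} = - p E - \frac{11}{3} = - E p - \frac{11}{3} = - \frac{11}{3} - E p$)
$s{\left(B,L \right)} = \frac{7}{2}$ ($s{\left(B,L \right)} = 4 - \frac{1}{2} = \frac{7}{2}$)
$s{\left(8,T{\left(2,1 \right)} \right)} 86 + \left(\left(34 + 20\right) + 13\right) = \frac{7}{2} \cdot 86 + \left(\left(34 + 20\right) + 13\right) = 301 + \left(54 + 13\right) = 301 + 67 = 368$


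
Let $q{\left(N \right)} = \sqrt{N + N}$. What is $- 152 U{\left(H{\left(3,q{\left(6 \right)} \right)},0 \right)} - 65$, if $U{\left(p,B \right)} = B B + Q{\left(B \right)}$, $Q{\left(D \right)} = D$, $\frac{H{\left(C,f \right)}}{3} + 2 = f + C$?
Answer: $-65$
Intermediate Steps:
$q{\left(N \right)} = \sqrt{2} \sqrt{N}$ ($q{\left(N \right)} = \sqrt{2 N} = \sqrt{2} \sqrt{N}$)
$H{\left(C,f \right)} = -6 + 3 C + 3 f$ ($H{\left(C,f \right)} = -6 + 3 \left(f + C\right) = -6 + 3 \left(C + f\right) = -6 + \left(3 C + 3 f\right) = -6 + 3 C + 3 f$)
$U{\left(p,B \right)} = B + B^{2}$ ($U{\left(p,B \right)} = B B + B = B^{2} + B = B + B^{2}$)
$- 152 U{\left(H{\left(3,q{\left(6 \right)} \right)},0 \right)} - 65 = - 152 \cdot 0 \left(1 + 0\right) - 65 = - 152 \cdot 0 \cdot 1 - 65 = \left(-152\right) 0 - 65 = 0 - 65 = -65$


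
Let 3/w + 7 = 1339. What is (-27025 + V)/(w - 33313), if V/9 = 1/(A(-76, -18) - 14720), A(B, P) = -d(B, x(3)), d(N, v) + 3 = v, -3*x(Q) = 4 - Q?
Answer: 264880138494/326510684825 ≈ 0.81124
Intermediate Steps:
x(Q) = -4/3 + Q/3 (x(Q) = -(4 - Q)/3 = -4/3 + Q/3)
d(N, v) = -3 + v
A(B, P) = 10/3 (A(B, P) = -(-3 + (-4/3 + (⅓)*3)) = -(-3 + (-4/3 + 1)) = -(-3 - ⅓) = -1*(-10/3) = 10/3)
V = -27/44150 (V = 9/(10/3 - 14720) = 9/(-44150/3) = 9*(-3/44150) = -27/44150 ≈ -0.00061155)
w = 1/444 (w = 3/(-7 + 1339) = 3/1332 = 3*(1/1332) = 1/444 ≈ 0.0022523)
(-27025 + V)/(w - 33313) = (-27025 - 27/44150)/(1/444 - 33313) = -1193153777/(44150*(-14790971/444)) = -1193153777/44150*(-444/14790971) = 264880138494/326510684825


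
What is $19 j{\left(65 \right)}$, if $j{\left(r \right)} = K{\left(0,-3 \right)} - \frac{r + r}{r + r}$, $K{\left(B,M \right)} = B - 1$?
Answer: $-38$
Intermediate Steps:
$K{\left(B,M \right)} = -1 + B$
$j{\left(r \right)} = -2$ ($j{\left(r \right)} = \left(-1 + 0\right) - \frac{r + r}{r + r} = -1 - \frac{2 r}{2 r} = -1 - 2 r \frac{1}{2 r} = -1 - 1 = -2$)
$19 j{\left(65 \right)} = 19 \left(-2\right) = -38$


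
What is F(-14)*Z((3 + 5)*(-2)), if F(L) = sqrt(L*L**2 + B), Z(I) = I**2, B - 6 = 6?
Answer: 512*I*sqrt(683) ≈ 13381.0*I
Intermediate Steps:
B = 12 (B = 6 + 6 = 12)
F(L) = sqrt(12 + L**3) (F(L) = sqrt(L*L**2 + 12) = sqrt(L**3 + 12) = sqrt(12 + L**3))
F(-14)*Z((3 + 5)*(-2)) = sqrt(12 + (-14)**3)*((3 + 5)*(-2))**2 = sqrt(12 - 2744)*(8*(-2))**2 = sqrt(-2732)*(-16)**2 = (2*I*sqrt(683))*256 = 512*I*sqrt(683)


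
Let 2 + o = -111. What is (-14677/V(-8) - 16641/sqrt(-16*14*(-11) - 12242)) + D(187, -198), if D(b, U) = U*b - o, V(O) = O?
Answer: -280627/8 + 16641*I*sqrt(9778)/9778 ≈ -35078.0 + 168.29*I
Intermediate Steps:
o = -113 (o = -2 - 111 = -113)
D(b, U) = 113 + U*b (D(b, U) = U*b - 1*(-113) = U*b + 113 = 113 + U*b)
(-14677/V(-8) - 16641/sqrt(-16*14*(-11) - 12242)) + D(187, -198) = (-14677/(-8) - 16641/sqrt(-16*14*(-11) - 12242)) + (113 - 198*187) = (-14677*(-1/8) - 16641/sqrt(-224*(-11) - 12242)) + (113 - 37026) = (14677/8 - 16641/sqrt(2464 - 12242)) - 36913 = (14677/8 - 16641*(-I*sqrt(9778)/9778)) - 36913 = (14677/8 - (-16641)*I*sqrt(9778)/9778) - 36913 = (14677/8 + 16641*I*sqrt(9778)/9778) - 36913 = -280627/8 + 16641*I*sqrt(9778)/9778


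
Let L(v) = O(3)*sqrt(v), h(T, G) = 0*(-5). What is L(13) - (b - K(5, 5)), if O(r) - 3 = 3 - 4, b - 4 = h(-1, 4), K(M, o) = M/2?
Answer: -3/2 + 2*sqrt(13) ≈ 5.7111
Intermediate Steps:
h(T, G) = 0
K(M, o) = M/2 (K(M, o) = M*(1/2) = M/2)
b = 4 (b = 4 + 0 = 4)
O(r) = 2 (O(r) = 3 + (3 - 4) = 3 - 1 = 2)
L(v) = 2*sqrt(v)
L(13) - (b - K(5, 5)) = 2*sqrt(13) - (4 - 5/2) = 2*sqrt(13) - 1*3/2 = 2*sqrt(13) - 3/2 = -3/2 + 2*sqrt(13)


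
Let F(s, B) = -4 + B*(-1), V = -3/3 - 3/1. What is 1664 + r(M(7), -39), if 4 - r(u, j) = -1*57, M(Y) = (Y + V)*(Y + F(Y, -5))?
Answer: 1725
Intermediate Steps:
V = -4 (V = -3*⅓ - 3*1 = -1 - 3 = -4)
F(s, B) = -4 - B
M(Y) = (1 + Y)*(-4 + Y) (M(Y) = (Y - 4)*(Y + (-4 - 1*(-5))) = (-4 + Y)*(Y + (-4 + 5)) = (-4 + Y)*(Y + 1) = (-4 + Y)*(1 + Y) = (1 + Y)*(-4 + Y))
r(u, j) = 61 (r(u, j) = 4 - (-1)*57 = 4 - 1*(-57) = 4 + 57 = 61)
1664 + r(M(7), -39) = 1664 + 61 = 1725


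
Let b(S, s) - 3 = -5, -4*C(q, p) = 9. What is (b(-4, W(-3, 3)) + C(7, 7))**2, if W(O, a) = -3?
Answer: 289/16 ≈ 18.063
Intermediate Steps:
C(q, p) = -9/4 (C(q, p) = -1/4*9 = -9/4)
b(S, s) = -2 (b(S, s) = 3 - 5 = -2)
(b(-4, W(-3, 3)) + C(7, 7))**2 = (-2 - 9/4)**2 = (-17/4)**2 = 289/16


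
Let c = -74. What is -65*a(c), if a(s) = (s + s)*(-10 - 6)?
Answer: -153920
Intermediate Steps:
a(s) = -32*s (a(s) = (2*s)*(-16) = -32*s)
-65*a(c) = -(-2080)*(-74) = -65*2368 = -153920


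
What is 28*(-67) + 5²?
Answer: -1851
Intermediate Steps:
28*(-67) + 5² = -1876 + 25 = -1851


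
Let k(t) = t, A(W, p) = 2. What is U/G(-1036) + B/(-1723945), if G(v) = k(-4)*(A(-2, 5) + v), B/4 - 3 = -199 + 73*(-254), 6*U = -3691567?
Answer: -578381678453/3889219920 ≈ -148.71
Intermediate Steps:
U = -3691567/6 (U = (⅙)*(-3691567) = -3691567/6 ≈ -6.1526e+5)
B = -74952 (B = 12 + 4*(-199 + 73*(-254)) = 12 + 4*(-199 - 18542) = 12 + 4*(-18741) = 12 - 74964 = -74952)
G(v) = -8 - 4*v (G(v) = -4*(2 + v) = -8 - 4*v)
U/G(-1036) + B/(-1723945) = -3691567/(6*(-8 - 4*(-1036))) - 74952/(-1723945) = -3691567/(6*(-8 + 4144)) - 74952*(-1/1723945) = -3691567/6/4136 + 74952/1723945 = -3691567/6*1/4136 + 74952/1723945 = -335597/2256 + 74952/1723945 = -578381678453/3889219920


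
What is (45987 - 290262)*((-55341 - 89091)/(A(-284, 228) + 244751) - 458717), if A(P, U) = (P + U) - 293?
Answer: 13693017924043575/122201 ≈ 1.1205e+11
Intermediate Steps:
A(P, U) = -293 + P + U
(45987 - 290262)*((-55341 - 89091)/(A(-284, 228) + 244751) - 458717) = (45987 - 290262)*((-55341 - 89091)/((-293 - 284 + 228) + 244751) - 458717) = -244275*(-144432/(-349 + 244751) - 458717) = -244275*(-144432/244402 - 458717) = -244275*(-144432*1/244402 - 458717) = -244275*(-72216/122201 - 458717) = -244275*(-56055748333/122201) = 13693017924043575/122201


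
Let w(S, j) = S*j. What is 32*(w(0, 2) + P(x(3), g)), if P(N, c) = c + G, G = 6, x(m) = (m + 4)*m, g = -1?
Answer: 160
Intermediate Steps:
x(m) = m*(4 + m) (x(m) = (4 + m)*m = m*(4 + m))
P(N, c) = 6 + c (P(N, c) = c + 6 = 6 + c)
32*(w(0, 2) + P(x(3), g)) = 32*(0*2 + (6 - 1)) = 32*(0 + 5) = 32*5 = 160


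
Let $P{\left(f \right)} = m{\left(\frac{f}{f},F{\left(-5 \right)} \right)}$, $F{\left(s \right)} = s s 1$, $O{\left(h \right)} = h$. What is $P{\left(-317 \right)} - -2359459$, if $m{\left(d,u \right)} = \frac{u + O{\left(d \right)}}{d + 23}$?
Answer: $\frac{28313521}{12} \approx 2.3595 \cdot 10^{6}$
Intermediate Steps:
$F{\left(s \right)} = s^{2}$ ($F{\left(s \right)} = s^{2} \cdot 1 = s^{2}$)
$m{\left(d,u \right)} = \frac{d + u}{23 + d}$ ($m{\left(d,u \right)} = \frac{u + d}{d + 23} = \frac{d + u}{23 + d}$)
$P{\left(f \right)} = \frac{13}{12}$ ($P{\left(f \right)} = \frac{\frac{f}{f} + \left(-5\right)^{2}}{23 + \frac{f}{f}} = \frac{1 + 25}{23 + 1} = \frac{1}{24} \cdot 26 = \frac{13}{12}$)
$P{\left(-317 \right)} - -2359459 = \frac{13}{12} - -2359459 = \frac{13}{12} + 2359459 = \frac{28313521}{12}$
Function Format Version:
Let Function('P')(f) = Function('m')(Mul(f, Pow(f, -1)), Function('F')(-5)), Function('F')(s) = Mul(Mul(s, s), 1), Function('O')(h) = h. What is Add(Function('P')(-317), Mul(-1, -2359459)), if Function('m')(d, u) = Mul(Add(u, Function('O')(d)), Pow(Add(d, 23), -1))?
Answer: Rational(28313521, 12) ≈ 2.3595e+6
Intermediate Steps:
Function('F')(s) = Pow(s, 2) (Function('F')(s) = Mul(Pow(s, 2), 1) = Pow(s, 2))
Function('m')(d, u) = Mul(Pow(Add(23, d), -1), Add(d, u)) (Function('m')(d, u) = Mul(Add(u, d), Pow(Add(d, 23), -1)) = Mul(Add(d, u), Pow(Add(23, d), -1)) = Mul(Pow(Add(23, d), -1), Add(d, u)))
Function('P')(f) = Rational(13, 12) (Function('P')(f) = Mul(Pow(Add(23, Mul(f, Pow(f, -1))), -1), Add(Mul(f, Pow(f, -1)), Pow(-5, 2))) = Mul(Pow(Add(23, 1), -1), Add(1, 25)) = Mul(Pow(24, -1), 26) = Mul(Rational(1, 24), 26) = Rational(13, 12))
Add(Function('P')(-317), Mul(-1, -2359459)) = Add(Rational(13, 12), Mul(-1, -2359459)) = Add(Rational(13, 12), 2359459) = Rational(28313521, 12)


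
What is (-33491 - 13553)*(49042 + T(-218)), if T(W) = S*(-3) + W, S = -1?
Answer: -2297017388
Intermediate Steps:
T(W) = 3 + W (T(W) = -1*(-3) + W = 3 + W)
(-33491 - 13553)*(49042 + T(-218)) = (-33491 - 13553)*(49042 + (3 - 218)) = -47044*(49042 - 215) = -47044*48827 = -2297017388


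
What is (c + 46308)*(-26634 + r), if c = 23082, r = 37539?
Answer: 756697950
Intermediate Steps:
(c + 46308)*(-26634 + r) = (23082 + 46308)*(-26634 + 37539) = 69390*10905 = 756697950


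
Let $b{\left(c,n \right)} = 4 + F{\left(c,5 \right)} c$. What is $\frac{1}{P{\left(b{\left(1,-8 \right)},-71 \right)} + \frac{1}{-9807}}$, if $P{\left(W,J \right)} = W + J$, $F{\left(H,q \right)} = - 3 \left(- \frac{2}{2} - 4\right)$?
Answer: $- \frac{9807}{509965} \approx -0.019231$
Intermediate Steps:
$F{\left(H,q \right)} = 15$ ($F{\left(H,q \right)} = - 3 \left(\left(-2\right) \frac{1}{2} - 4\right) = - 3 \left(-1 - 4\right) = \left(-3\right) \left(-5\right) = 15$)
$b{\left(c,n \right)} = 4 + 15 c$
$P{\left(W,J \right)} = J + W$
$\frac{1}{P{\left(b{\left(1,-8 \right)},-71 \right)} + \frac{1}{-9807}} = \frac{1}{\left(-71 + \left(4 + 15 \cdot 1\right)\right) + \frac{1}{-9807}} = \frac{1}{\left(-71 + \left(4 + 15\right)\right) - \frac{1}{9807}} = \frac{1}{\left(-71 + 19\right) - \frac{1}{9807}} = \frac{1}{-52 - \frac{1}{9807}} = \frac{1}{- \frac{509965}{9807}} = - \frac{9807}{509965}$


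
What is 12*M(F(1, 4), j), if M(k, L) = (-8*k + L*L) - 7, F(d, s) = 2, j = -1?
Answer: -264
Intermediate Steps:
M(k, L) = -7 + L**2 - 8*k (M(k, L) = (-8*k + L**2) - 7 = (L**2 - 8*k) - 7 = -7 + L**2 - 8*k)
12*M(F(1, 4), j) = 12*(-7 + (-1)**2 - 8*2) = 12*(-7 + 1 - 16) = 12*(-22) = -264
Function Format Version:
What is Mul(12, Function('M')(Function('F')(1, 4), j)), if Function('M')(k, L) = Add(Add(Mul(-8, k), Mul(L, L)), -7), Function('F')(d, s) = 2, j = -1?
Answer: -264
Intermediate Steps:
Function('M')(k, L) = Add(-7, Pow(L, 2), Mul(-8, k)) (Function('M')(k, L) = Add(Add(Mul(-8, k), Pow(L, 2)), -7) = Add(Add(Pow(L, 2), Mul(-8, k)), -7) = Add(-7, Pow(L, 2), Mul(-8, k)))
Mul(12, Function('M')(Function('F')(1, 4), j)) = Mul(12, Add(-7, Pow(-1, 2), Mul(-8, 2))) = Mul(12, Add(-7, 1, -16)) = Mul(12, -22) = -264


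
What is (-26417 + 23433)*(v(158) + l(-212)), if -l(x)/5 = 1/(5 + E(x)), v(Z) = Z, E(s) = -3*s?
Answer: -302198632/641 ≈ -4.7145e+5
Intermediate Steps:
l(x) = -5/(5 - 3*x)
(-26417 + 23433)*(v(158) + l(-212)) = (-26417 + 23433)*(158 + 5/(-5 + 3*(-212))) = -2984*(158 + 5/(-5 - 636)) = -2984*(158 + 5/(-641)) = -2984*(158 + 5*(-1/641)) = -2984*(158 - 5/641) = -2984*101273/641 = -302198632/641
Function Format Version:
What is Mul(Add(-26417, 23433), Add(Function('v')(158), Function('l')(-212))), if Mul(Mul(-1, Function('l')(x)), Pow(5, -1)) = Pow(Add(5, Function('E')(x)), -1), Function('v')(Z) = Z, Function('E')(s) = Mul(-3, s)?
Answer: Rational(-302198632, 641) ≈ -4.7145e+5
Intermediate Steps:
Function('l')(x) = Mul(-5, Pow(Add(5, Mul(-3, x)), -1))
Mul(Add(-26417, 23433), Add(Function('v')(158), Function('l')(-212))) = Mul(Add(-26417, 23433), Add(158, Mul(5, Pow(Add(-5, Mul(3, -212)), -1)))) = Mul(-2984, Add(158, Mul(5, Pow(Add(-5, -636), -1)))) = Mul(-2984, Add(158, Mul(5, Pow(-641, -1)))) = Mul(-2984, Add(158, Mul(5, Rational(-1, 641)))) = Mul(-2984, Add(158, Rational(-5, 641))) = Mul(-2984, Rational(101273, 641)) = Rational(-302198632, 641)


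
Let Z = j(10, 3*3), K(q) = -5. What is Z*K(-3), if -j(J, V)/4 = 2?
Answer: 40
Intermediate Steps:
j(J, V) = -8 (j(J, V) = -4*2 = -8)
Z = -8
Z*K(-3) = -8*(-5) = 40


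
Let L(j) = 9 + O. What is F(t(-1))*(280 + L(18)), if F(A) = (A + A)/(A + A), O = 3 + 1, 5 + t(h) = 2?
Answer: 293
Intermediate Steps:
t(h) = -3 (t(h) = -5 + 2 = -3)
O = 4
L(j) = 13 (L(j) = 9 + 4 = 13)
F(A) = 1 (F(A) = (2*A)/((2*A)) = (2*A)*(1/(2*A)) = 1)
F(t(-1))*(280 + L(18)) = 1*(280 + 13) = 1*293 = 293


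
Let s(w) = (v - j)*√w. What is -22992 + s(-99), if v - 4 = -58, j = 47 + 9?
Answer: -22992 - 330*I*√11 ≈ -22992.0 - 1094.5*I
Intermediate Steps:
j = 56
v = -54 (v = 4 - 58 = -54)
s(w) = -110*√w (s(w) = (-54 - 1*56)*√w = (-54 - 56)*√w = -110*√w)
-22992 + s(-99) = -22992 - 330*I*√11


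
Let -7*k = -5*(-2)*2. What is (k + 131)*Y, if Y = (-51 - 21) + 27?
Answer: -40365/7 ≈ -5766.4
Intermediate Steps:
Y = -45 (Y = -72 + 27 = -45)
k = -20/7 (k = -(-5*(-2))*2/7 = -10*2/7 = -⅐*20 = -20/7 ≈ -2.8571)
(k + 131)*Y = (-20/7 + 131)*(-45) = (897/7)*(-45) = -40365/7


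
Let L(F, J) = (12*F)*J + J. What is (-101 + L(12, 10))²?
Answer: 1819801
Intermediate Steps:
L(F, J) = J + 12*F*J (L(F, J) = 12*F*J + J = J + 12*F*J)
(-101 + L(12, 10))² = (-101 + 10*(1 + 12*12))² = (-101 + 10*(1 + 144))² = (-101 + 10*145)² = (-101 + 1450)² = 1349² = 1819801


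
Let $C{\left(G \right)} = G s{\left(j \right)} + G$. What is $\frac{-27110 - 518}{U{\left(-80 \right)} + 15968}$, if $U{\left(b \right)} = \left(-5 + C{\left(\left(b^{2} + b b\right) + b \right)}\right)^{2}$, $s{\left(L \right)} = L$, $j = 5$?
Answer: $- \frac{27628}{5823995193} \approx -4.7438 \cdot 10^{-6}$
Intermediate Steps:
$C{\left(G \right)} = 6 G$ ($C{\left(G \right)} = G 5 + G = 5 G + G = 6 G$)
$U{\left(b \right)} = \left(-5 + 6 b + 12 b^{2}\right)^{2}$ ($U{\left(b \right)} = \left(-5 + 6 \left(\left(b^{2} + b b\right) + b\right)\right)^{2} = \left(-5 + 6 \left(\left(b^{2} + b^{2}\right) + b\right)\right)^{2} = \left(-5 + 6 \left(2 b^{2} + b\right)\right)^{2} = \left(-5 + 6 \left(b + 2 b^{2}\right)\right)^{2} = \left(-5 + \left(6 b + 12 b^{2}\right)\right)^{2} = \left(-5 + 6 b + 12 b^{2}\right)^{2}$)
$\frac{-27110 - 518}{U{\left(-80 \right)} + 15968} = \frac{-27110 - 518}{\left(-5 + 6 \left(-80\right) \left(1 + 2 \left(-80\right)\right)\right)^{2} + 15968} = - \frac{27628}{\left(-5 + 6 \left(-80\right) \left(1 - 160\right)\right)^{2} + 15968} = - \frac{27628}{\left(-5 + 6 \left(-80\right) \left(-159\right)\right)^{2} + 15968} = - \frac{27628}{\left(-5 + 76320\right)^{2} + 15968} = - \frac{27628}{76315^{2} + 15968} = - \frac{27628}{5823979225 + 15968} = - \frac{27628}{5823995193}$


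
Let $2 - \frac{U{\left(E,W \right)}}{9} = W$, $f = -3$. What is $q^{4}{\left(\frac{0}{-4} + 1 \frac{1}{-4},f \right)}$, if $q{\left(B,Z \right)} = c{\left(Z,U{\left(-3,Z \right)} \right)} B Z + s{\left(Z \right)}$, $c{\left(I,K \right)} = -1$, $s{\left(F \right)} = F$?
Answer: $\frac{50625}{256} \approx 197.75$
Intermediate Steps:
$U{\left(E,W \right)} = 18 - 9 W$
$q{\left(B,Z \right)} = Z - B Z$ ($q{\left(B,Z \right)} = - B Z + Z = Z - B Z$)
$q^{4}{\left(\frac{0}{-4} + 1 \frac{1}{-4},f \right)} = \left(- 3 \left(1 - \left(\frac{0}{-4} + 1 \frac{1}{-4}\right)\right)\right)^{4} = \left(- 3 \left(1 - \left(0 \left(- \frac{1}{4}\right) + 1 \left(- \frac{1}{4}\right)\right)\right)\right)^{4} = \left(- 3 \left(1 - \left(0 - \frac{1}{4}\right)\right)\right)^{4} = \left(- 3 \left(1 - - \frac{1}{4}\right)\right)^{4} = \left(- 3 \left(1 + \frac{1}{4}\right)\right)^{4} = \left(\left(-3\right) \frac{5}{4}\right)^{4} = \left(- \frac{15}{4}\right)^{4} = \frac{50625}{256}$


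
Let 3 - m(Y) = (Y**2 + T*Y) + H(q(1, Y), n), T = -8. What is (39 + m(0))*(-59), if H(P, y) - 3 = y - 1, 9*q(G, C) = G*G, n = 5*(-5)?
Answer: -3835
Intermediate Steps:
n = -25
q(G, C) = G**2/9 (q(G, C) = (G*G)/9 = G**2/9)
H(P, y) = 2 + y (H(P, y) = 3 + (y - 1) = 3 + (-1 + y) = 2 + y)
m(Y) = 26 - Y**2 + 8*Y (m(Y) = 3 - ((Y**2 - 8*Y) + (2 - 25)) = 3 - ((Y**2 - 8*Y) - 23) = 3 - (-23 + Y**2 - 8*Y) = 3 + (23 - Y**2 + 8*Y) = 26 - Y**2 + 8*Y)
(39 + m(0))*(-59) = (39 + (26 - 1*0**2 + 8*0))*(-59) = (39 + (26 - 1*0 + 0))*(-59) = (39 + (26 + 0 + 0))*(-59) = (39 + 26)*(-59) = 65*(-59) = -3835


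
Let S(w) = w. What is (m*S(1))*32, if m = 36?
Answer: 1152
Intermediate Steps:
(m*S(1))*32 = (36*1)*32 = 36*32 = 1152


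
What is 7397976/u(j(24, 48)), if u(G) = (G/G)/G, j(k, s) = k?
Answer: 177551424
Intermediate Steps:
u(G) = 1/G
7397976/u(j(24, 48)) = 7397976/(1/24) = 7397976*24 = 177551424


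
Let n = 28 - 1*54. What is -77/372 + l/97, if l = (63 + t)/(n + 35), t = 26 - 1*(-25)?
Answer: -919/12028 ≈ -0.076405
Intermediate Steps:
n = -26 (n = 28 - 54 = -26)
t = 51 (t = 26 + 25 = 51)
l = 38/3 (l = (63 + 51)/(-26 + 35) = 114/9 = 114*(⅑) = 38/3 ≈ 12.667)
-77/372 + l/97 = -77/372 + (38/3)/97 = -77*1/372 + (38/3)*(1/97) = -77/372 + 38/291 = -919/12028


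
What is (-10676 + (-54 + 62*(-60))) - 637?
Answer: -15087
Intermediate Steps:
(-10676 + (-54 + 62*(-60))) - 637 = (-10676 + (-54 - 3720)) - 637 = (-10676 - 3774) - 637 = -14450 - 637 = -15087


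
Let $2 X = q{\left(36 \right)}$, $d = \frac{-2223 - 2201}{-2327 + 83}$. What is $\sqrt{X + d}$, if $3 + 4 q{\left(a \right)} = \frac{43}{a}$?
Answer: $\frac{\sqrt{35163854}}{4488} \approx 1.3213$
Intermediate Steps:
$d = \frac{1106}{561}$ ($d = - \frac{4424}{-2244} = \left(-4424\right) \left(- \frac{1}{2244}\right) = \frac{1106}{561} \approx 1.9715$)
$q{\left(a \right)} = - \frac{3}{4} + \frac{43}{4 a}$ ($q{\left(a \right)} = - \frac{3}{4} + \frac{43 \frac{1}{a}}{4} = - \frac{3}{4} + \frac{43}{4 a}$)
$X = - \frac{65}{288}$ ($X = \frac{\frac{1}{4} \cdot \frac{1}{36} \left(43 - 108\right)}{2} = \frac{\frac{1}{4} \cdot \frac{1}{36} \left(-65\right)}{2} = \frac{1}{2} \left(- \frac{65}{144}\right) = - \frac{65}{288} \approx -0.22569$)
$\sqrt{X + d} = \sqrt{- \frac{65}{288} + \frac{1106}{561}} = \sqrt{\frac{94021}{53856}} = \frac{\sqrt{35163854}}{4488}$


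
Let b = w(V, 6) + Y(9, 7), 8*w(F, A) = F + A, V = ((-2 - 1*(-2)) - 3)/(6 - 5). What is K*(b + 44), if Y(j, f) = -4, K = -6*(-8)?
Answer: 1938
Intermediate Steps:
K = 48
V = -3 (V = ((-2 + 2) - 3)/1 = (0 - 3)*1 = -3*1 = -3)
w(F, A) = A/8 + F/8 (w(F, A) = (F + A)/8 = (A + F)/8 = A/8 + F/8)
b = -29/8 (b = ((⅛)*6 + (⅛)*(-3)) - 4 = (¾ - 3/8) - 4 = 3/8 - 4 = -29/8 ≈ -3.6250)
K*(b + 44) = 48*(-29/8 + 44) = 48*(323/8) = 1938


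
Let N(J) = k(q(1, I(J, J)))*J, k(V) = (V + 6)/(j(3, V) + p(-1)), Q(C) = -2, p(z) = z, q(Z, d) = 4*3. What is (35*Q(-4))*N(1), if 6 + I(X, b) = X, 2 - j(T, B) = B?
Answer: 1260/11 ≈ 114.55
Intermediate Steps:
j(T, B) = 2 - B
I(X, b) = -6 + X
q(Z, d) = 12
k(V) = (6 + V)/(1 - V) (k(V) = (V + 6)/((2 - V) - 1) = (6 + V)/(1 - V))
N(J) = -18*J/11 (N(J) = ((-6 - 1*12)/(-1 + 12))*J = ((-6 - 12)/11)*J = ((1/11)*(-18))*J = -18*J/11)
(35*Q(-4))*N(1) = (35*(-2))*(-18/11*1) = -70*(-18/11) = 1260/11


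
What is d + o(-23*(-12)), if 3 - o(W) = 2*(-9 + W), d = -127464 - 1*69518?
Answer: -197513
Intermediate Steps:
d = -196982 (d = -127464 - 69518 = -196982)
o(W) = 21 - 2*W (o(W) = 3 - 2*(-9 + W) = 3 - (-18 + 2*W) = 3 + (18 - 2*W) = 21 - 2*W)
d + o(-23*(-12)) = -196982 + (21 - (-46)*(-12)) = -196982 + (21 - 2*276) = -196982 + (21 - 552) = -196982 - 531 = -197513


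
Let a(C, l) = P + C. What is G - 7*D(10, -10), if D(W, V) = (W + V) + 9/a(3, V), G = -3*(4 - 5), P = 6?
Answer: -4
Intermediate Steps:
a(C, l) = 6 + C
G = 3 (G = -3*(-1) = 3)
D(W, V) = 1 + V + W (D(W, V) = (W + V) + 9/(6 + 3) = (V + W) + 9/9 = (V + W) + 9*(⅑) = (V + W) + 1 = 1 + V + W)
G - 7*D(10, -10) = 3 - 7*(1 - 10 + 10) = 3 - 7*1 = 3 - 7 = -4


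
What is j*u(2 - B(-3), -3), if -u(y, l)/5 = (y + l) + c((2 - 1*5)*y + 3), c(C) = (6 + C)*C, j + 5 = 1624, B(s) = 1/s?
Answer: 210470/3 ≈ 70157.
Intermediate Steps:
j = 1619 (j = -5 + 1624 = 1619)
c(C) = C*(6 + C)
u(y, l) = -5*l - 5*y - 5*(3 - 3*y)*(9 - 3*y) (u(y, l) = -5*((y + l) + ((2 - 1*5)*y + 3)*(6 + ((2 - 1*5)*y + 3))) = -5*((l + y) + ((2 - 5)*y + 3)*(6 + ((2 - 5)*y + 3))) = -5*((l + y) + (-3*y + 3)*(6 + (-3*y + 3))) = -5*((l + y) + (3 - 3*y)*(6 + (3 - 3*y))) = -5*((l + y) + (3 - 3*y)*(9 - 3*y)) = -5*(l + y + (3 - 3*y)*(9 - 3*y)) = -5*l - 5*y - 5*(3 - 3*y)*(9 - 3*y))
j*u(2 - B(-3), -3) = 1619*(-135 - 45*(2 - 1/(-3))² - 5*(-3) + 175*(2 - 1/(-3))) = 1619*(-135 - 45*(2 - 1*(-⅓))² + 15 + 175*(2 - 1*(-⅓))) = 1619*(-135 - 45*(2 + ⅓)² + 15 + 175*(2 + ⅓)) = 1619*(-135 - 45*(7/3)² + 15 + 175*(7/3)) = 1619*(-135 - 45*49/9 + 15 + 1225/3) = 1619*(-135 - 245 + 15 + 1225/3) = 1619*(130/3) = 210470/3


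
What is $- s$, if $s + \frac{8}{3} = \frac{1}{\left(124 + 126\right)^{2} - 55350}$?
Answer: $\frac{57197}{21450} \approx 2.6665$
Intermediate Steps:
$s = - \frac{57197}{21450}$ ($s = - \frac{8}{3} + \frac{1}{\left(124 + 126\right)^{2} - 55350} = - \frac{8}{3} + \frac{1}{250^{2} - 55350} = - \frac{8}{3} + \frac{1}{62500 - 55350} = - \frac{8}{3} + \frac{1}{7150} = - \frac{57197}{21450} \approx -2.6665$)
$- s = \left(-1\right) \left(- \frac{57197}{21450}\right) = \frac{57197}{21450}$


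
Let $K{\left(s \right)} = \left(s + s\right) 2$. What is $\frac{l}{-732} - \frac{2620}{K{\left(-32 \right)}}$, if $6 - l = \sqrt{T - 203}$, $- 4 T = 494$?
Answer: $\frac{39939}{1952} + \frac{i \sqrt{1306}}{1464} \approx 20.461 + 0.024685 i$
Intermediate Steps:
$T = - \frac{247}{2}$ ($T = \left(- \frac{1}{4}\right) 494 = - \frac{247}{2} \approx -123.5$)
$K{\left(s \right)} = 4 s$ ($K{\left(s \right)} = 2 s 2 = 4 s$)
$l = 6 - \frac{i \sqrt{1306}}{2}$ ($l = 6 - \sqrt{- \frac{247}{2} - 203} = 6 - \sqrt{- \frac{653}{2}} = 6 - \frac{i \sqrt{1306}}{2} \approx 6.0 - 18.069 i$)
$\frac{l}{-732} - \frac{2620}{K{\left(-32 \right)}} = \frac{6 - \frac{i \sqrt{1306}}{2}}{-732} - \frac{2620}{4 \left(-32\right)} = \left(6 - \frac{i \sqrt{1306}}{2}\right) \left(- \frac{1}{732}\right) - \frac{2620}{-128} = \left(- \frac{1}{122} + \frac{i \sqrt{1306}}{1464}\right) - - \frac{655}{32} = \left(- \frac{1}{122} + \frac{i \sqrt{1306}}{1464}\right) + \frac{655}{32} = \frac{39939}{1952} + \frac{i \sqrt{1306}}{1464}$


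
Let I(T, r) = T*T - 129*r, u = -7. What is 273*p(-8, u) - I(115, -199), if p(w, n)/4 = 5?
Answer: -33436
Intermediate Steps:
p(w, n) = 20 (p(w, n) = 4*5 = 20)
I(T, r) = T**2 - 129*r
273*p(-8, u) - I(115, -199) = 273*20 - (115**2 - 129*(-199)) = 5460 - (13225 + 25671) = 5460 - 1*38896 = 5460 - 38896 = -33436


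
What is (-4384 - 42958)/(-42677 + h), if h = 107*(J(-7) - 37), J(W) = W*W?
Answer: 47342/41393 ≈ 1.1437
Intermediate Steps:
J(W) = W²
h = 1284 (h = 107*((-7)² - 37) = 107*(49 - 37) = 107*12 = 1284)
(-4384 - 42958)/(-42677 + h) = (-4384 - 42958)/(-42677 + 1284) = -47342/(-41393) = -47342*(-1/41393) = 47342/41393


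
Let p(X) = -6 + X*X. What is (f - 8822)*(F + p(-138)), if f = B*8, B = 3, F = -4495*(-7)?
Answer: -444325394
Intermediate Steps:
F = 31465
f = 24 (f = 3*8 = 24)
p(X) = -6 + X**2
(f - 8822)*(F + p(-138)) = (24 - 8822)*(31465 + (-6 + (-138)**2)) = -8798*(31465 + (-6 + 19044)) = -8798*(31465 + 19038) = -8798*50503 = -444325394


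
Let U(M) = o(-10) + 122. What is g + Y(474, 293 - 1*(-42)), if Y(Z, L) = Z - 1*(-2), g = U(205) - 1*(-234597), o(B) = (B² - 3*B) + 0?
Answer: 235325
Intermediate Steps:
o(B) = B² - 3*B
U(M) = 252 (U(M) = -10*(-3 - 10) + 122 = -10*(-13) + 122 = 130 + 122 = 252)
g = 234849 (g = 252 - 1*(-234597) = 252 + 234597 = 234849)
Y(Z, L) = 2 + Z (Y(Z, L) = Z + 2 = 2 + Z)
g + Y(474, 293 - 1*(-42)) = 234849 + (2 + 474) = 234849 + 476 = 235325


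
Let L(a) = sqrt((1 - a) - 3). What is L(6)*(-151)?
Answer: -302*I*sqrt(2) ≈ -427.09*I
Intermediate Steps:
L(a) = sqrt(-2 - a)
L(6)*(-151) = sqrt(-2 - 1*6)*(-151) = sqrt(-2 - 6)*(-151) = sqrt(-8)*(-151) = (2*I*sqrt(2))*(-151) = -302*I*sqrt(2)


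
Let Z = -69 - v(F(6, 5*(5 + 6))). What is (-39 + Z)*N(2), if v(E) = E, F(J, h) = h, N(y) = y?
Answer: -326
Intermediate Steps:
Z = -124 (Z = -69 - 5*(5 + 6) = -69 - 5*11 = -69 - 1*55 = -69 - 55 = -124)
(-39 + Z)*N(2) = (-39 - 124)*2 = -163*2 = -326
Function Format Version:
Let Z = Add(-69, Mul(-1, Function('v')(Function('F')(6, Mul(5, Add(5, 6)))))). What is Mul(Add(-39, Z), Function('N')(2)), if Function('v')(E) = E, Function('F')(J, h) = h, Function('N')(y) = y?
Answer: -326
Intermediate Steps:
Z = -124 (Z = Add(-69, Mul(-1, Mul(5, Add(5, 6)))) = Add(-69, Mul(-1, Mul(5, 11))) = Add(-69, Mul(-1, 55)) = Add(-69, -55) = -124)
Mul(Add(-39, Z), Function('N')(2)) = Mul(Add(-39, -124), 2) = Mul(-163, 2) = -326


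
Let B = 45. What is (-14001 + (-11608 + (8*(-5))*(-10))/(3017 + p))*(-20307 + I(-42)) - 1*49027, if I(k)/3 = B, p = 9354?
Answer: 3493538490571/12371 ≈ 2.8240e+8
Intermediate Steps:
I(k) = 135 (I(k) = 3*45 = 135)
(-14001 + (-11608 + (8*(-5))*(-10))/(3017 + p))*(-20307 + I(-42)) - 1*49027 = (-14001 + (-11608 + (8*(-5))*(-10))/(3017 + 9354))*(-20307 + 135) - 1*49027 = (-14001 + (-11608 - 40*(-10))/12371)*(-20172) - 49027 = (-14001 + (-11608 + 400)*(1/12371))*(-20172) - 49027 = (-14001 - 11208*1/12371)*(-20172) - 49027 = (-14001 - 11208/12371)*(-20172) - 49027 = -173217579/12371*(-20172) - 49027 = 3494145003588/12371 - 49027 = 3493538490571/12371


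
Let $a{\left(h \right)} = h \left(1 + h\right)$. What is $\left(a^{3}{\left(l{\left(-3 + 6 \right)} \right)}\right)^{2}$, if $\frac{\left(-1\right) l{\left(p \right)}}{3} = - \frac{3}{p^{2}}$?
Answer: $64$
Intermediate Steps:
$l{\left(p \right)} = \frac{9}{p^{2}}$ ($l{\left(p \right)} = - 3 \left(- \frac{3}{p^{2}}\right) = \frac{9}{p^{2}}$)
$\left(a^{3}{\left(l{\left(-3 + 6 \right)} \right)}\right)^{2} = \left(\left(\frac{9}{\left(-3 + 6\right)^{2}} \left(1 + \frac{9}{\left(-3 + 6\right)^{2}}\right)\right)^{3}\right)^{2} = \left(\left(\frac{9}{9} \left(1 + \frac{9}{9}\right)\right)^{3}\right)^{2} = \left(\left(9 \cdot \frac{1}{9} \left(1 + 9 \cdot \frac{1}{9}\right)\right)^{3}\right)^{2} = \left(\left(1 \left(1 + 1\right)\right)^{3}\right)^{2} = \left(\left(1 \cdot 2\right)^{3}\right)^{2} = \left(2^{3}\right)^{2} = 8^{2} = 64$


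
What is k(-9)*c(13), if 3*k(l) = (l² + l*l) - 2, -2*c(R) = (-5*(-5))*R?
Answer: -26000/3 ≈ -8666.7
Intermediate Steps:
c(R) = -25*R/2 (c(R) = -(-5*(-5))*R/2 = -25*R/2)
k(l) = -⅔ + 2*l²/3 (k(l) = ((l² + l*l) - 2)/3 = ((l² + l²) - 2)/3 = (2*l² - 2)/3 = (-2 + 2*l²)/3 = -⅔ + 2*l²/3)
k(-9)*c(13) = (-⅔ + (⅔)*(-9)²)*(-25/2*13) = (-⅔ + (⅔)*81)*(-325/2) = (-⅔ + 54)*(-325/2) = (160/3)*(-325/2) = -26000/3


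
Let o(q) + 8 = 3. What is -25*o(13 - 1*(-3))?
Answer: 125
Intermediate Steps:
o(q) = -5 (o(q) = -8 + 3 = -5)
-25*o(13 - 1*(-3)) = -25*(-5) = 125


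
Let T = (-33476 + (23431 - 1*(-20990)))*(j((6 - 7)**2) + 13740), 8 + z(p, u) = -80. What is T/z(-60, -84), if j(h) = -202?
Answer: -6735155/4 ≈ -1.6838e+6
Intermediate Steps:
z(p, u) = -88 (z(p, u) = -8 - 80 = -88)
T = 148173410 (T = (-33476 + (23431 - 1*(-20990)))*(-202 + 13740) = (-33476 + (23431 + 20990))*13538 = (-33476 + 44421)*13538 = 10945*13538 = 148173410)
T/z(-60, -84) = 148173410/(-88) = 148173410*(-1/88) = -6735155/4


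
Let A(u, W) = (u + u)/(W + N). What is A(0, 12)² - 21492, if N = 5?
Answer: -21492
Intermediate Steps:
A(u, W) = 2*u/(5 + W) (A(u, W) = (u + u)/(W + 5) = (2*u)/(5 + W) = 2*u/(5 + W))
A(0, 12)² - 21492 = (2*0/(5 + 12))² - 21492 = (2*0/17)² - 21492 = (2*0*(1/17))² - 21492 = 0² - 21492 = 0 - 21492 = -21492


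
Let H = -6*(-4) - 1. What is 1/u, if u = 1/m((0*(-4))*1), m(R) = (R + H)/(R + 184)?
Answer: ⅛ ≈ 0.12500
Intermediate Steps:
H = 23 (H = 24 - 1 = 23)
m(R) = (23 + R)/(184 + R) (m(R) = (R + 23)/(R + 184) = (23 + R)/(184 + R))
u = 8 (u = 1/((23 + (0*(-4))*1)/(184 + (0*(-4))*1)) = 1/((23 + 0*1)/(184 + 0*1)) = 1/((23 + 0)/(184 + 0)) = 1/(23/184) = 1/((1/184)*23) = 1/(⅛) = 8)
1/u = 1/8 = ⅛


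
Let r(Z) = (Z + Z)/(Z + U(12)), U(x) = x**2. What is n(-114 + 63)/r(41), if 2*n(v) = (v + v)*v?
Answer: 481185/82 ≈ 5868.1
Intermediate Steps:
r(Z) = 2*Z/(144 + Z) (r(Z) = (Z + Z)/(Z + 12**2) = (2*Z)/(Z + 144) = (2*Z)/(144 + Z) = 2*Z/(144 + Z))
n(v) = v**2 (n(v) = ((v + v)*v)/2 = ((2*v)*v)/2 = (2*v**2)/2 = v**2)
n(-114 + 63)/r(41) = (-114 + 63)**2/((2*41/(144 + 41))) = (-51)**2/((2*41/185)) = 2601/((2*41*(1/185))) = 2601/(82/185) = 2601*(185/82) = 481185/82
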